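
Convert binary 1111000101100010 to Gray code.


Binary: 1111000101100010
Gray code: G = B XOR (B >> 1)
B >> 1 = 0111100010110001
1111000101100010 XOR 0111100010110001:
  1 XOR 0 = 1
  1 XOR 1 = 0
  1 XOR 1 = 0
  1 XOR 1 = 0
  0 XOR 1 = 1
  0 XOR 0 = 0
  0 XOR 0 = 0
  1 XOR 0 = 1
  0 XOR 1 = 1
  1 XOR 0 = 1
  1 XOR 1 = 0
  0 XOR 1 = 1
  0 XOR 0 = 0
  0 XOR 0 = 0
  1 XOR 0 = 1
  0 XOR 1 = 1
= 1000100111010011


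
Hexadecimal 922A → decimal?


Positional values:
Position 0: A × 16^0 = 10 × 1 = 10
Position 1: 2 × 16^1 = 2 × 16 = 32
Position 2: 2 × 16^2 = 2 × 256 = 512
Position 3: 9 × 16^3 = 9 × 4096 = 36864
Sum = 10 + 32 + 512 + 36864
= 37418


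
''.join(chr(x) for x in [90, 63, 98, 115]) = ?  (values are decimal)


Codes (decimal): 90 63 98 115
Per-code ASCII lookup:
  90  (range 65-90: uppercase, 90 - 65 = 25) → 'Z'
  63  (special character) → '?'
  98  (range 97-122: lowercase, 98 - 97 = 1) → 'b'
  115  (range 97-122: lowercase, 115 - 97 = 18) → 's'
= 'Z?bs'


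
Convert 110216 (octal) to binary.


Each octal digit → 3 binary bits:
  1 = 001
  1 = 001
  0 = 000
  2 = 010
  1 = 001
  6 = 110
Concatenate: 001 001 000 010 001 110
= 001001000010001110


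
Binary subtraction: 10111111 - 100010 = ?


Align and subtract column by column (LSB to MSB, borrowing when needed):
  10111111
- 00100010
  --------
  col 0: (1 - 0 borrow-in) - 0 → 1 - 0 = 1, borrow out 0
  col 1: (1 - 0 borrow-in) - 1 → 1 - 1 = 0, borrow out 0
  col 2: (1 - 0 borrow-in) - 0 → 1 - 0 = 1, borrow out 0
  col 3: (1 - 0 borrow-in) - 0 → 1 - 0 = 1, borrow out 0
  col 4: (1 - 0 borrow-in) - 0 → 1 - 0 = 1, borrow out 0
  col 5: (1 - 0 borrow-in) - 1 → 1 - 1 = 0, borrow out 0
  col 6: (0 - 0 borrow-in) - 0 → 0 - 0 = 0, borrow out 0
  col 7: (1 - 0 borrow-in) - 0 → 1 - 0 = 1, borrow out 0
Reading bits MSB→LSB: 10011101
Strip leading zeros: 10011101
= 10011101


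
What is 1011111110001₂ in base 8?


Group into 3-bit groups: 001011111110001
  001 = 1
  011 = 3
  111 = 7
  110 = 6
  001 = 1
= 0o13761


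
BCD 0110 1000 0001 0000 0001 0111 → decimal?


Each 4-bit group → digit:
  0110 → 6
  1000 → 8
  0001 → 1
  0000 → 0
  0001 → 1
  0111 → 7
= 681017


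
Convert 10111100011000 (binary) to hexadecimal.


Group into 4-bit nibbles: 0010111100011000
  0010 = 2
  1111 = F
  0001 = 1
  1000 = 8
= 0x2F18


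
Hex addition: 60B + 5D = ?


Align and add column by column (LSB to MSB, each column mod 16 with carry):
  060B
+ 005D
  ----
  col 0: B(11) + D(13) + 0 (carry in) = 24 → 8(8), carry out 1
  col 1: 0(0) + 5(5) + 1 (carry in) = 6 → 6(6), carry out 0
  col 2: 6(6) + 0(0) + 0 (carry in) = 6 → 6(6), carry out 0
  col 3: 0(0) + 0(0) + 0 (carry in) = 0 → 0(0), carry out 0
Reading digits MSB→LSB: 0668
Strip leading zeros: 668
= 0x668


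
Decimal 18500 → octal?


Divide by 8 repeatedly:
18500 ÷ 8 = 2312 remainder 4
2312 ÷ 8 = 289 remainder 0
289 ÷ 8 = 36 remainder 1
36 ÷ 8 = 4 remainder 4
4 ÷ 8 = 0 remainder 4
Reading remainders bottom-up:
= 0o44104


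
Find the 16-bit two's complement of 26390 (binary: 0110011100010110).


Original: 0110011100010110
Step 1 - Invert all bits: 1001100011101001
Step 2 - Add 1: 1001100011101001 + 1
= 1001100011101010 (represents -26390)


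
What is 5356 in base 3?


Divide by 3 repeatedly:
5356 ÷ 3 = 1785 remainder 1
1785 ÷ 3 = 595 remainder 0
595 ÷ 3 = 198 remainder 1
198 ÷ 3 = 66 remainder 0
66 ÷ 3 = 22 remainder 0
22 ÷ 3 = 7 remainder 1
7 ÷ 3 = 2 remainder 1
2 ÷ 3 = 0 remainder 2
Reading remainders bottom-up:
= 21100101


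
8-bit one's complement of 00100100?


Original: 00100100
Invert all bits:
  bit 0: 0 → 1
  bit 1: 0 → 1
  bit 2: 1 → 0
  bit 3: 0 → 1
  bit 4: 0 → 1
  bit 5: 1 → 0
  bit 6: 0 → 1
  bit 7: 0 → 1
= 11011011


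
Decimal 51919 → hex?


Divide by 16 repeatedly:
51919 ÷ 16 = 3244 remainder 15 (F)
3244 ÷ 16 = 202 remainder 12 (C)
202 ÷ 16 = 12 remainder 10 (A)
12 ÷ 16 = 0 remainder 12 (C)
Reading remainders bottom-up:
= 0xCACF


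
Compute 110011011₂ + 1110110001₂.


Align and add column by column (LSB to MSB, carry propagating):
  00110011011
+ 01110110001
  -----------
  col 0: 1 + 1 + 0 (carry in) = 2 → bit 0, carry out 1
  col 1: 1 + 0 + 1 (carry in) = 2 → bit 0, carry out 1
  col 2: 0 + 0 + 1 (carry in) = 1 → bit 1, carry out 0
  col 3: 1 + 0 + 0 (carry in) = 1 → bit 1, carry out 0
  col 4: 1 + 1 + 0 (carry in) = 2 → bit 0, carry out 1
  col 5: 0 + 1 + 1 (carry in) = 2 → bit 0, carry out 1
  col 6: 0 + 0 + 1 (carry in) = 1 → bit 1, carry out 0
  col 7: 1 + 1 + 0 (carry in) = 2 → bit 0, carry out 1
  col 8: 1 + 1 + 1 (carry in) = 3 → bit 1, carry out 1
  col 9: 0 + 1 + 1 (carry in) = 2 → bit 0, carry out 1
  col 10: 0 + 0 + 1 (carry in) = 1 → bit 1, carry out 0
Reading bits MSB→LSB: 10101001100
Strip leading zeros: 10101001100
= 10101001100


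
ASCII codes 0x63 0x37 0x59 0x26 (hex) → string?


Codes (hex): 0x63 0x37 0x59 0x26
Per-code ASCII lookup:
  0x63 = 99  (range 97-122: lowercase, 99 - 97 = 2) → 'c'
  0x37 = 55  (range 48-57: digits, 55 - 48 = 7) → '7'
  0x59 = 89  (range 65-90: uppercase, 89 - 65 = 24) → 'Y'
  0x26 = 38  (special character) → '&'
= 'c7Y&'


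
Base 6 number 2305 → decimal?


Positional values (base 6):
  5 × 6^0 = 5 × 1 = 5
  0 × 6^1 = 0 × 6 = 0
  3 × 6^2 = 3 × 36 = 108
  2 × 6^3 = 2 × 216 = 432
Sum = 5 + 0 + 108 + 432
= 545


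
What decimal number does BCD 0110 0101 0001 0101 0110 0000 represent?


Each 4-bit group → digit:
  0110 → 6
  0101 → 5
  0001 → 1
  0101 → 5
  0110 → 6
  0000 → 0
= 651560


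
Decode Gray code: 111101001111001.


Gray code: 111101001111001
MSB stays the same: 1
Each subsequent bit = prev_binary XOR current_gray:
  B[1] = 1 XOR 1 = 0
  B[2] = 0 XOR 1 = 1
  B[3] = 1 XOR 1 = 0
  B[4] = 0 XOR 0 = 0
  B[5] = 0 XOR 1 = 1
  B[6] = 1 XOR 0 = 1
  B[7] = 1 XOR 0 = 1
  B[8] = 1 XOR 1 = 0
  B[9] = 0 XOR 1 = 1
  B[10] = 1 XOR 1 = 0
  B[11] = 0 XOR 1 = 1
  B[12] = 1 XOR 0 = 1
  B[13] = 1 XOR 0 = 1
  B[14] = 1 XOR 1 = 0
= 101001110101110 (21422 decimal)


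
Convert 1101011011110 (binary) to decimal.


Positional values:
Bit 1: 1 × 2^1 = 2
Bit 2: 1 × 2^2 = 4
Bit 3: 1 × 2^3 = 8
Bit 4: 1 × 2^4 = 16
Bit 6: 1 × 2^6 = 64
Bit 7: 1 × 2^7 = 128
Bit 9: 1 × 2^9 = 512
Bit 11: 1 × 2^11 = 2048
Bit 12: 1 × 2^12 = 4096
Sum = 2 + 4 + 8 + 16 + 64 + 128 + 512 + 2048 + 4096
= 6878


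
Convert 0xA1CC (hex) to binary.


Each hex digit → 4 binary bits:
  A = 1010
  1 = 0001
  C = 1100
  C = 1100
Concatenate: 1010 0001 1100 1100
= 1010000111001100


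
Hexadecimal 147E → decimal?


Positional values:
Position 0: E × 16^0 = 14 × 1 = 14
Position 1: 7 × 16^1 = 7 × 16 = 112
Position 2: 4 × 16^2 = 4 × 256 = 1024
Position 3: 1 × 16^3 = 1 × 4096 = 4096
Sum = 14 + 112 + 1024 + 4096
= 5246


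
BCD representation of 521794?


Each digit → 4-bit binary:
  5 → 0101
  2 → 0010
  1 → 0001
  7 → 0111
  9 → 1001
  4 → 0100
= 0101 0010 0001 0111 1001 0100


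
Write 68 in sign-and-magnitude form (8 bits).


Sign bit: 0 (positive)
Magnitude: 68 = 1000100
= 01000100


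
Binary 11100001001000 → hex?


Group into 4-bit nibbles: 0011100001001000
  0011 = 3
  1000 = 8
  0100 = 4
  1000 = 8
= 0x3848


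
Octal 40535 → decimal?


Positional values:
Position 0: 5 × 8^0 = 5
Position 1: 3 × 8^1 = 24
Position 2: 5 × 8^2 = 320
Position 3: 0 × 8^3 = 0
Position 4: 4 × 8^4 = 16384
Sum = 5 + 24 + 320 + 0 + 16384
= 16733


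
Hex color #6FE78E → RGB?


Hex: #6FE78E
R = 6F₁₆ = 111
G = E7₁₆ = 231
B = 8E₁₆ = 142
= RGB(111, 231, 142)


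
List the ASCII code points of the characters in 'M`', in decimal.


String: 'M`'  (2 characters)
Per-character ASCII lookup:
  'M': uppercase starts at 65: 'M' = 65 + 12 = 77
  '`': special character: '`' = 96
= 77 96


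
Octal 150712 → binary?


Each octal digit → 3 binary bits:
  1 = 001
  5 = 101
  0 = 000
  7 = 111
  1 = 001
  2 = 010
Concatenate: 001 101 000 111 001 010
= 001101000111001010


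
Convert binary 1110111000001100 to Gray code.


Binary: 1110111000001100
Gray code: G = B XOR (B >> 1)
B >> 1 = 0111011100000110
1110111000001100 XOR 0111011100000110:
  1 XOR 0 = 1
  1 XOR 1 = 0
  1 XOR 1 = 0
  0 XOR 1 = 1
  1 XOR 0 = 1
  1 XOR 1 = 0
  1 XOR 1 = 0
  0 XOR 1 = 1
  0 XOR 0 = 0
  0 XOR 0 = 0
  0 XOR 0 = 0
  0 XOR 0 = 0
  1 XOR 0 = 1
  1 XOR 1 = 0
  0 XOR 1 = 1
  0 XOR 0 = 0
= 1001100100001010


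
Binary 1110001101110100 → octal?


Group into 3-bit groups: 001110001101110100
  001 = 1
  110 = 6
  001 = 1
  101 = 5
  110 = 6
  100 = 4
= 0o161564


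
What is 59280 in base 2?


Divide by 2 repeatedly:
59280 ÷ 2 = 29640 remainder 0
29640 ÷ 2 = 14820 remainder 0
14820 ÷ 2 = 7410 remainder 0
7410 ÷ 2 = 3705 remainder 0
3705 ÷ 2 = 1852 remainder 1
1852 ÷ 2 = 926 remainder 0
926 ÷ 2 = 463 remainder 0
463 ÷ 2 = 231 remainder 1
231 ÷ 2 = 115 remainder 1
115 ÷ 2 = 57 remainder 1
57 ÷ 2 = 28 remainder 1
28 ÷ 2 = 14 remainder 0
14 ÷ 2 = 7 remainder 0
7 ÷ 2 = 3 remainder 1
3 ÷ 2 = 1 remainder 1
1 ÷ 2 = 0 remainder 1
Reading remainders bottom-up:
= 1110011110010000


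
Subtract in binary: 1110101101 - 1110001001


Align and subtract column by column (LSB to MSB, borrowing when needed):
  1110101101
- 1110001001
  ----------
  col 0: (1 - 0 borrow-in) - 1 → 1 - 1 = 0, borrow out 0
  col 1: (0 - 0 borrow-in) - 0 → 0 - 0 = 0, borrow out 0
  col 2: (1 - 0 borrow-in) - 0 → 1 - 0 = 1, borrow out 0
  col 3: (1 - 0 borrow-in) - 1 → 1 - 1 = 0, borrow out 0
  col 4: (0 - 0 borrow-in) - 0 → 0 - 0 = 0, borrow out 0
  col 5: (1 - 0 borrow-in) - 0 → 1 - 0 = 1, borrow out 0
  col 6: (0 - 0 borrow-in) - 0 → 0 - 0 = 0, borrow out 0
  col 7: (1 - 0 borrow-in) - 1 → 1 - 1 = 0, borrow out 0
  col 8: (1 - 0 borrow-in) - 1 → 1 - 1 = 0, borrow out 0
  col 9: (1 - 0 borrow-in) - 1 → 1 - 1 = 0, borrow out 0
Reading bits MSB→LSB: 0000100100
Strip leading zeros: 100100
= 100100


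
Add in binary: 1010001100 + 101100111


Align and add column by column (LSB to MSB, carry propagating):
  01010001100
+ 00101100111
  -----------
  col 0: 0 + 1 + 0 (carry in) = 1 → bit 1, carry out 0
  col 1: 0 + 1 + 0 (carry in) = 1 → bit 1, carry out 0
  col 2: 1 + 1 + 0 (carry in) = 2 → bit 0, carry out 1
  col 3: 1 + 0 + 1 (carry in) = 2 → bit 0, carry out 1
  col 4: 0 + 0 + 1 (carry in) = 1 → bit 1, carry out 0
  col 5: 0 + 1 + 0 (carry in) = 1 → bit 1, carry out 0
  col 6: 0 + 1 + 0 (carry in) = 1 → bit 1, carry out 0
  col 7: 1 + 0 + 0 (carry in) = 1 → bit 1, carry out 0
  col 8: 0 + 1 + 0 (carry in) = 1 → bit 1, carry out 0
  col 9: 1 + 0 + 0 (carry in) = 1 → bit 1, carry out 0
  col 10: 0 + 0 + 0 (carry in) = 0 → bit 0, carry out 0
Reading bits MSB→LSB: 01111110011
Strip leading zeros: 1111110011
= 1111110011


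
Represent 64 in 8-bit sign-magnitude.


Sign bit: 0 (positive)
Magnitude: 64 = 1000000
= 01000000


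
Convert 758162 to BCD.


Each digit → 4-bit binary:
  7 → 0111
  5 → 0101
  8 → 1000
  1 → 0001
  6 → 0110
  2 → 0010
= 0111 0101 1000 0001 0110 0010


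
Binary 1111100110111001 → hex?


Group into 4-bit nibbles: 1111100110111001
  1111 = F
  1001 = 9
  1011 = B
  1001 = 9
= 0xF9B9


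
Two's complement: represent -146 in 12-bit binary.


Original: 000010010010
Step 1 - Invert all bits: 111101101101
Step 2 - Add 1: 111101101101 + 1
= 111101101110 (represents -146)


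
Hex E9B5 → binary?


Each hex digit → 4 binary bits:
  E = 1110
  9 = 1001
  B = 1011
  5 = 0101
Concatenate: 1110 1001 1011 0101
= 1110100110110101


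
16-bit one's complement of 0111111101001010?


Original: 0111111101001010
Invert all bits:
  bit 0: 0 → 1
  bit 1: 1 → 0
  bit 2: 1 → 0
  bit 3: 1 → 0
  bit 4: 1 → 0
  bit 5: 1 → 0
  bit 6: 1 → 0
  bit 7: 1 → 0
  bit 8: 0 → 1
  bit 9: 1 → 0
  bit 10: 0 → 1
  bit 11: 0 → 1
  bit 12: 1 → 0
  bit 13: 0 → 1
  bit 14: 1 → 0
  bit 15: 0 → 1
= 1000000010110101


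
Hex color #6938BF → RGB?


Hex: #6938BF
R = 69₁₆ = 105
G = 38₁₆ = 56
B = BF₁₆ = 191
= RGB(105, 56, 191)


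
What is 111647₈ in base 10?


Positional values:
Position 0: 7 × 8^0 = 7
Position 1: 4 × 8^1 = 32
Position 2: 6 × 8^2 = 384
Position 3: 1 × 8^3 = 512
Position 4: 1 × 8^4 = 4096
Position 5: 1 × 8^5 = 32768
Sum = 7 + 32 + 384 + 512 + 4096 + 32768
= 37799


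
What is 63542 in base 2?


Divide by 2 repeatedly:
63542 ÷ 2 = 31771 remainder 0
31771 ÷ 2 = 15885 remainder 1
15885 ÷ 2 = 7942 remainder 1
7942 ÷ 2 = 3971 remainder 0
3971 ÷ 2 = 1985 remainder 1
1985 ÷ 2 = 992 remainder 1
992 ÷ 2 = 496 remainder 0
496 ÷ 2 = 248 remainder 0
248 ÷ 2 = 124 remainder 0
124 ÷ 2 = 62 remainder 0
62 ÷ 2 = 31 remainder 0
31 ÷ 2 = 15 remainder 1
15 ÷ 2 = 7 remainder 1
7 ÷ 2 = 3 remainder 1
3 ÷ 2 = 1 remainder 1
1 ÷ 2 = 0 remainder 1
Reading remainders bottom-up:
= 1111100000110110


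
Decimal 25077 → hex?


Divide by 16 repeatedly:
25077 ÷ 16 = 1567 remainder 5 (5)
1567 ÷ 16 = 97 remainder 15 (F)
97 ÷ 16 = 6 remainder 1 (1)
6 ÷ 16 = 0 remainder 6 (6)
Reading remainders bottom-up:
= 0x61F5


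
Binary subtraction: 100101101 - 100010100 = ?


Align and subtract column by column (LSB to MSB, borrowing when needed):
  100101101
- 100010100
  ---------
  col 0: (1 - 0 borrow-in) - 0 → 1 - 0 = 1, borrow out 0
  col 1: (0 - 0 borrow-in) - 0 → 0 - 0 = 0, borrow out 0
  col 2: (1 - 0 borrow-in) - 1 → 1 - 1 = 0, borrow out 0
  col 3: (1 - 0 borrow-in) - 0 → 1 - 0 = 1, borrow out 0
  col 4: (0 - 0 borrow-in) - 1 → borrow from next column: (0+2) - 1 = 1, borrow out 1
  col 5: (1 - 1 borrow-in) - 0 → 0 - 0 = 0, borrow out 0
  col 6: (0 - 0 borrow-in) - 0 → 0 - 0 = 0, borrow out 0
  col 7: (0 - 0 borrow-in) - 0 → 0 - 0 = 0, borrow out 0
  col 8: (1 - 0 borrow-in) - 1 → 1 - 1 = 0, borrow out 0
Reading bits MSB→LSB: 000011001
Strip leading zeros: 11001
= 11001


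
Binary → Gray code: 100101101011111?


Binary: 100101101011111
Gray code: G = B XOR (B >> 1)
B >> 1 = 010010110101111
100101101011111 XOR 010010110101111:
  1 XOR 0 = 1
  0 XOR 1 = 1
  0 XOR 0 = 0
  1 XOR 0 = 1
  0 XOR 1 = 1
  1 XOR 0 = 1
  1 XOR 1 = 0
  0 XOR 1 = 1
  1 XOR 0 = 1
  0 XOR 1 = 1
  1 XOR 0 = 1
  1 XOR 1 = 0
  1 XOR 1 = 0
  1 XOR 1 = 0
  1 XOR 1 = 0
= 110111011110000


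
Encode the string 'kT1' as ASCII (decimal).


String: 'kT1'  (3 characters)
Per-character ASCII lookup:
  'k': lowercase starts at 97: 'k' = 97 + 10 = 107
  'T': uppercase starts at 65: 'T' = 65 + 19 = 84
  '1': digits start at 48: '1' = 48 + 1 = 49
= 107 84 49


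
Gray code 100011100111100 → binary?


Gray code: 100011100111100
MSB stays the same: 1
Each subsequent bit = prev_binary XOR current_gray:
  B[1] = 1 XOR 0 = 1
  B[2] = 1 XOR 0 = 1
  B[3] = 1 XOR 0 = 1
  B[4] = 1 XOR 1 = 0
  B[5] = 0 XOR 1 = 1
  B[6] = 1 XOR 1 = 0
  B[7] = 0 XOR 0 = 0
  B[8] = 0 XOR 0 = 0
  B[9] = 0 XOR 1 = 1
  B[10] = 1 XOR 1 = 0
  B[11] = 0 XOR 1 = 1
  B[12] = 1 XOR 1 = 0
  B[13] = 0 XOR 0 = 0
  B[14] = 0 XOR 0 = 0
= 111101000101000 (31272 decimal)


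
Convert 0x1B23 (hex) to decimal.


Positional values:
Position 0: 3 × 16^0 = 3 × 1 = 3
Position 1: 2 × 16^1 = 2 × 16 = 32
Position 2: B × 16^2 = 11 × 256 = 2816
Position 3: 1 × 16^3 = 1 × 4096 = 4096
Sum = 3 + 32 + 2816 + 4096
= 6947


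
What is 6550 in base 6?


Divide by 6 repeatedly:
6550 ÷ 6 = 1091 remainder 4
1091 ÷ 6 = 181 remainder 5
181 ÷ 6 = 30 remainder 1
30 ÷ 6 = 5 remainder 0
5 ÷ 6 = 0 remainder 5
Reading remainders bottom-up:
= 50154


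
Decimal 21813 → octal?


Divide by 8 repeatedly:
21813 ÷ 8 = 2726 remainder 5
2726 ÷ 8 = 340 remainder 6
340 ÷ 8 = 42 remainder 4
42 ÷ 8 = 5 remainder 2
5 ÷ 8 = 0 remainder 5
Reading remainders bottom-up:
= 0o52465


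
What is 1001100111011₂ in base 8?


Group into 3-bit groups: 001001100111011
  001 = 1
  001 = 1
  100 = 4
  111 = 7
  011 = 3
= 0o11473


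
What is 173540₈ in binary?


Each octal digit → 3 binary bits:
  1 = 001
  7 = 111
  3 = 011
  5 = 101
  4 = 100
  0 = 000
Concatenate: 001 111 011 101 100 000
= 001111011101100000


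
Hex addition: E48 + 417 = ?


Align and add column by column (LSB to MSB, each column mod 16 with carry):
  0E48
+ 0417
  ----
  col 0: 8(8) + 7(7) + 0 (carry in) = 15 → F(15), carry out 0
  col 1: 4(4) + 1(1) + 0 (carry in) = 5 → 5(5), carry out 0
  col 2: E(14) + 4(4) + 0 (carry in) = 18 → 2(2), carry out 1
  col 3: 0(0) + 0(0) + 1 (carry in) = 1 → 1(1), carry out 0
Reading digits MSB→LSB: 125F
Strip leading zeros: 125F
= 0x125F


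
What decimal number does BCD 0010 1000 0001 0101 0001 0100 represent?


Each 4-bit group → digit:
  0010 → 2
  1000 → 8
  0001 → 1
  0101 → 5
  0001 → 1
  0100 → 4
= 281514


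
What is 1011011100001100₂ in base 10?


Positional values:
Bit 2: 1 × 2^2 = 4
Bit 3: 1 × 2^3 = 8
Bit 8: 1 × 2^8 = 256
Bit 9: 1 × 2^9 = 512
Bit 10: 1 × 2^10 = 1024
Bit 12: 1 × 2^12 = 4096
Bit 13: 1 × 2^13 = 8192
Bit 15: 1 × 2^15 = 32768
Sum = 4 + 8 + 256 + 512 + 1024 + 4096 + 8192 + 32768
= 46860


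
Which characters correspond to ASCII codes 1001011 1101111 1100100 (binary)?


Codes (binary): 1001011 1101111 1100100
Per-code ASCII lookup:
  1001011 = 75  (range 65-90: uppercase, 75 - 65 = 10) → 'K'
  1101111 = 111  (range 97-122: lowercase, 111 - 97 = 14) → 'o'
  1100100 = 100  (range 97-122: lowercase, 100 - 97 = 3) → 'd'
= 'Kod'


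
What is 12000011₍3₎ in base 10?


Positional values (base 3):
  1 × 3^0 = 1 × 1 = 1
  1 × 3^1 = 1 × 3 = 3
  0 × 3^2 = 0 × 9 = 0
  0 × 3^3 = 0 × 27 = 0
  0 × 3^4 = 0 × 81 = 0
  0 × 3^5 = 0 × 243 = 0
  2 × 3^6 = 2 × 729 = 1458
  1 × 3^7 = 1 × 2187 = 2187
Sum = 1 + 3 + 0 + 0 + 0 + 0 + 1458 + 2187
= 3649


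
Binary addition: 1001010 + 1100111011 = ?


Align and add column by column (LSB to MSB, carry propagating):
  00001001010
+ 01100111011
  -----------
  col 0: 0 + 1 + 0 (carry in) = 1 → bit 1, carry out 0
  col 1: 1 + 1 + 0 (carry in) = 2 → bit 0, carry out 1
  col 2: 0 + 0 + 1 (carry in) = 1 → bit 1, carry out 0
  col 3: 1 + 1 + 0 (carry in) = 2 → bit 0, carry out 1
  col 4: 0 + 1 + 1 (carry in) = 2 → bit 0, carry out 1
  col 5: 0 + 1 + 1 (carry in) = 2 → bit 0, carry out 1
  col 6: 1 + 0 + 1 (carry in) = 2 → bit 0, carry out 1
  col 7: 0 + 0 + 1 (carry in) = 1 → bit 1, carry out 0
  col 8: 0 + 1 + 0 (carry in) = 1 → bit 1, carry out 0
  col 9: 0 + 1 + 0 (carry in) = 1 → bit 1, carry out 0
  col 10: 0 + 0 + 0 (carry in) = 0 → bit 0, carry out 0
Reading bits MSB→LSB: 01110000101
Strip leading zeros: 1110000101
= 1110000101


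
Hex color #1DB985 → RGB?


Hex: #1DB985
R = 1D₁₆ = 29
G = B9₁₆ = 185
B = 85₁₆ = 133
= RGB(29, 185, 133)


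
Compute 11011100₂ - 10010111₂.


Align and subtract column by column (LSB to MSB, borrowing when needed):
  11011100
- 10010111
  --------
  col 0: (0 - 0 borrow-in) - 1 → borrow from next column: (0+2) - 1 = 1, borrow out 1
  col 1: (0 - 1 borrow-in) - 1 → borrow from next column: (-1+2) - 1 = 0, borrow out 1
  col 2: (1 - 1 borrow-in) - 1 → borrow from next column: (0+2) - 1 = 1, borrow out 1
  col 3: (1 - 1 borrow-in) - 0 → 0 - 0 = 0, borrow out 0
  col 4: (1 - 0 borrow-in) - 1 → 1 - 1 = 0, borrow out 0
  col 5: (0 - 0 borrow-in) - 0 → 0 - 0 = 0, borrow out 0
  col 6: (1 - 0 borrow-in) - 0 → 1 - 0 = 1, borrow out 0
  col 7: (1 - 0 borrow-in) - 1 → 1 - 1 = 0, borrow out 0
Reading bits MSB→LSB: 01000101
Strip leading zeros: 1000101
= 1000101


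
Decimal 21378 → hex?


Divide by 16 repeatedly:
21378 ÷ 16 = 1336 remainder 2 (2)
1336 ÷ 16 = 83 remainder 8 (8)
83 ÷ 16 = 5 remainder 3 (3)
5 ÷ 16 = 0 remainder 5 (5)
Reading remainders bottom-up:
= 0x5382


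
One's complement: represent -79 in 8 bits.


Original: 01001111
Invert all bits:
  bit 0: 0 → 1
  bit 1: 1 → 0
  bit 2: 0 → 1
  bit 3: 0 → 1
  bit 4: 1 → 0
  bit 5: 1 → 0
  bit 6: 1 → 0
  bit 7: 1 → 0
= 10110000


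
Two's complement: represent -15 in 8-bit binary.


Original: 00001111
Step 1 - Invert all bits: 11110000
Step 2 - Add 1: 11110000 + 1
= 11110001 (represents -15)


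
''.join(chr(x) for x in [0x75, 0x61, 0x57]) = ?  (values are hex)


Codes (hex): 0x75 0x61 0x57
Per-code ASCII lookup:
  0x75 = 117  (range 97-122: lowercase, 117 - 97 = 20) → 'u'
  0x61 = 97  (range 97-122: lowercase, 97 - 97 = 0) → 'a'
  0x57 = 87  (range 65-90: uppercase, 87 - 65 = 22) → 'W'
= 'uaW'


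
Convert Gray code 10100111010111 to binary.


Gray code: 10100111010111
MSB stays the same: 1
Each subsequent bit = prev_binary XOR current_gray:
  B[1] = 1 XOR 0 = 1
  B[2] = 1 XOR 1 = 0
  B[3] = 0 XOR 0 = 0
  B[4] = 0 XOR 0 = 0
  B[5] = 0 XOR 1 = 1
  B[6] = 1 XOR 1 = 0
  B[7] = 0 XOR 1 = 1
  B[8] = 1 XOR 0 = 1
  B[9] = 1 XOR 1 = 0
  B[10] = 0 XOR 0 = 0
  B[11] = 0 XOR 1 = 1
  B[12] = 1 XOR 1 = 0
  B[13] = 0 XOR 1 = 1
= 11000101100101 (12645 decimal)


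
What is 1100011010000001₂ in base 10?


Positional values:
Bit 0: 1 × 2^0 = 1
Bit 7: 1 × 2^7 = 128
Bit 9: 1 × 2^9 = 512
Bit 10: 1 × 2^10 = 1024
Bit 14: 1 × 2^14 = 16384
Bit 15: 1 × 2^15 = 32768
Sum = 1 + 128 + 512 + 1024 + 16384 + 32768
= 50817


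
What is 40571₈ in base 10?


Positional values:
Position 0: 1 × 8^0 = 1
Position 1: 7 × 8^1 = 56
Position 2: 5 × 8^2 = 320
Position 3: 0 × 8^3 = 0
Position 4: 4 × 8^4 = 16384
Sum = 1 + 56 + 320 + 0 + 16384
= 16761


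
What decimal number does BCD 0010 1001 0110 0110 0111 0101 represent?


Each 4-bit group → digit:
  0010 → 2
  1001 → 9
  0110 → 6
  0110 → 6
  0111 → 7
  0101 → 5
= 296675


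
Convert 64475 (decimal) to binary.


Divide by 2 repeatedly:
64475 ÷ 2 = 32237 remainder 1
32237 ÷ 2 = 16118 remainder 1
16118 ÷ 2 = 8059 remainder 0
8059 ÷ 2 = 4029 remainder 1
4029 ÷ 2 = 2014 remainder 1
2014 ÷ 2 = 1007 remainder 0
1007 ÷ 2 = 503 remainder 1
503 ÷ 2 = 251 remainder 1
251 ÷ 2 = 125 remainder 1
125 ÷ 2 = 62 remainder 1
62 ÷ 2 = 31 remainder 0
31 ÷ 2 = 15 remainder 1
15 ÷ 2 = 7 remainder 1
7 ÷ 2 = 3 remainder 1
3 ÷ 2 = 1 remainder 1
1 ÷ 2 = 0 remainder 1
Reading remainders bottom-up:
= 1111101111011011


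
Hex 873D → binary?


Each hex digit → 4 binary bits:
  8 = 1000
  7 = 0111
  3 = 0011
  D = 1101
Concatenate: 1000 0111 0011 1101
= 1000011100111101


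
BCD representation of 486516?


Each digit → 4-bit binary:
  4 → 0100
  8 → 1000
  6 → 0110
  5 → 0101
  1 → 0001
  6 → 0110
= 0100 1000 0110 0101 0001 0110


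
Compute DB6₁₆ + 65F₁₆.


Align and add column by column (LSB to MSB, each column mod 16 with carry):
  0DB6
+ 065F
  ----
  col 0: 6(6) + F(15) + 0 (carry in) = 21 → 5(5), carry out 1
  col 1: B(11) + 5(5) + 1 (carry in) = 17 → 1(1), carry out 1
  col 2: D(13) + 6(6) + 1 (carry in) = 20 → 4(4), carry out 1
  col 3: 0(0) + 0(0) + 1 (carry in) = 1 → 1(1), carry out 0
Reading digits MSB→LSB: 1415
Strip leading zeros: 1415
= 0x1415


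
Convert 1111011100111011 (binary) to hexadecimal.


Group into 4-bit nibbles: 1111011100111011
  1111 = F
  0111 = 7
  0011 = 3
  1011 = B
= 0xF73B


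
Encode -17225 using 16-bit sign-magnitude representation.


Sign bit: 1 (negative)
Magnitude: 17225 = 100001101001001
= 1100001101001001


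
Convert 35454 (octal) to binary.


Each octal digit → 3 binary bits:
  3 = 011
  5 = 101
  4 = 100
  5 = 101
  4 = 100
Concatenate: 011 101 100 101 100
= 011101100101100


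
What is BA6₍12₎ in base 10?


Positional values (base 12):
  6 × 12^0 = 6 × 1 = 6
  A × 12^1 = 10 × 12 = 120
  B × 12^2 = 11 × 144 = 1584
Sum = 6 + 120 + 1584
= 1710


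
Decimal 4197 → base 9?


Divide by 9 repeatedly:
4197 ÷ 9 = 466 remainder 3
466 ÷ 9 = 51 remainder 7
51 ÷ 9 = 5 remainder 6
5 ÷ 9 = 0 remainder 5
Reading remainders bottom-up:
= 5673


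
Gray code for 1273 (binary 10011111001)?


Binary: 10011111001
Gray code: G = B XOR (B >> 1)
B >> 1 = 01001111100
10011111001 XOR 01001111100:
  1 XOR 0 = 1
  0 XOR 1 = 1
  0 XOR 0 = 0
  1 XOR 0 = 1
  1 XOR 1 = 0
  1 XOR 1 = 0
  1 XOR 1 = 0
  1 XOR 1 = 0
  0 XOR 1 = 1
  0 XOR 0 = 0
  1 XOR 0 = 1
= 11010000101


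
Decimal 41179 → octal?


Divide by 8 repeatedly:
41179 ÷ 8 = 5147 remainder 3
5147 ÷ 8 = 643 remainder 3
643 ÷ 8 = 80 remainder 3
80 ÷ 8 = 10 remainder 0
10 ÷ 8 = 1 remainder 2
1 ÷ 8 = 0 remainder 1
Reading remainders bottom-up:
= 0o120333


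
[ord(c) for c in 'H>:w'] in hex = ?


String: 'H>:w'  (4 characters)
Per-character ASCII lookup:
  'H': uppercase starts at 65: 'H' = 65 + 7 = 72 → 0x48
  '>': special character: '>' = 62 → 0x3E
  ':': special character: ':' = 58 → 0x3A
  'w': lowercase starts at 97: 'w' = 97 + 22 = 119 → 0x77
= 0x48 0x3E 0x3A 0x77


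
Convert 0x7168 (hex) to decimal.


Positional values:
Position 0: 8 × 16^0 = 8 × 1 = 8
Position 1: 6 × 16^1 = 6 × 16 = 96
Position 2: 1 × 16^2 = 1 × 256 = 256
Position 3: 7 × 16^3 = 7 × 4096 = 28672
Sum = 8 + 96 + 256 + 28672
= 29032


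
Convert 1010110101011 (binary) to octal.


Group into 3-bit groups: 001010110101011
  001 = 1
  010 = 2
  110 = 6
  101 = 5
  011 = 3
= 0o12653


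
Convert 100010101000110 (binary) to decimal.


Positional values:
Bit 1: 1 × 2^1 = 2
Bit 2: 1 × 2^2 = 4
Bit 6: 1 × 2^6 = 64
Bit 8: 1 × 2^8 = 256
Bit 10: 1 × 2^10 = 1024
Bit 14: 1 × 2^14 = 16384
Sum = 2 + 4 + 64 + 256 + 1024 + 16384
= 17734


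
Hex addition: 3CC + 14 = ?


Align and add column by column (LSB to MSB, each column mod 16 with carry):
  03CC
+ 0014
  ----
  col 0: C(12) + 4(4) + 0 (carry in) = 16 → 0(0), carry out 1
  col 1: C(12) + 1(1) + 1 (carry in) = 14 → E(14), carry out 0
  col 2: 3(3) + 0(0) + 0 (carry in) = 3 → 3(3), carry out 0
  col 3: 0(0) + 0(0) + 0 (carry in) = 0 → 0(0), carry out 0
Reading digits MSB→LSB: 03E0
Strip leading zeros: 3E0
= 0x3E0


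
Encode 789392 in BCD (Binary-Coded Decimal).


Each digit → 4-bit binary:
  7 → 0111
  8 → 1000
  9 → 1001
  3 → 0011
  9 → 1001
  2 → 0010
= 0111 1000 1001 0011 1001 0010


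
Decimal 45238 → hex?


Divide by 16 repeatedly:
45238 ÷ 16 = 2827 remainder 6 (6)
2827 ÷ 16 = 176 remainder 11 (B)
176 ÷ 16 = 11 remainder 0 (0)
11 ÷ 16 = 0 remainder 11 (B)
Reading remainders bottom-up:
= 0xB0B6


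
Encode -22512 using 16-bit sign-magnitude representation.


Sign bit: 1 (negative)
Magnitude: 22512 = 101011111110000
= 1101011111110000


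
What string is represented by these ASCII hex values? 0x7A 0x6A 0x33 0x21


Codes (hex): 0x7A 0x6A 0x33 0x21
Per-code ASCII lookup:
  0x7A = 122  (range 97-122: lowercase, 122 - 97 = 25) → 'z'
  0x6A = 106  (range 97-122: lowercase, 106 - 97 = 9) → 'j'
  0x33 = 51  (range 48-57: digits, 51 - 48 = 3) → '3'
  0x21 = 33  (special character) → '!'
= 'zj3!'


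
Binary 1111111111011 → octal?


Group into 3-bit groups: 001111111111011
  001 = 1
  111 = 7
  111 = 7
  111 = 7
  011 = 3
= 0o17773


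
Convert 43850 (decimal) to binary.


Divide by 2 repeatedly:
43850 ÷ 2 = 21925 remainder 0
21925 ÷ 2 = 10962 remainder 1
10962 ÷ 2 = 5481 remainder 0
5481 ÷ 2 = 2740 remainder 1
2740 ÷ 2 = 1370 remainder 0
1370 ÷ 2 = 685 remainder 0
685 ÷ 2 = 342 remainder 1
342 ÷ 2 = 171 remainder 0
171 ÷ 2 = 85 remainder 1
85 ÷ 2 = 42 remainder 1
42 ÷ 2 = 21 remainder 0
21 ÷ 2 = 10 remainder 1
10 ÷ 2 = 5 remainder 0
5 ÷ 2 = 2 remainder 1
2 ÷ 2 = 1 remainder 0
1 ÷ 2 = 0 remainder 1
Reading remainders bottom-up:
= 1010101101001010


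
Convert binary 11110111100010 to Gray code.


Binary: 11110111100010
Gray code: G = B XOR (B >> 1)
B >> 1 = 01111011110001
11110111100010 XOR 01111011110001:
  1 XOR 0 = 1
  1 XOR 1 = 0
  1 XOR 1 = 0
  1 XOR 1 = 0
  0 XOR 1 = 1
  1 XOR 0 = 1
  1 XOR 1 = 0
  1 XOR 1 = 0
  1 XOR 1 = 0
  0 XOR 1 = 1
  0 XOR 0 = 0
  0 XOR 0 = 0
  1 XOR 0 = 1
  0 XOR 1 = 1
= 10001100010011


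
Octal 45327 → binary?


Each octal digit → 3 binary bits:
  4 = 100
  5 = 101
  3 = 011
  2 = 010
  7 = 111
Concatenate: 100 101 011 010 111
= 100101011010111


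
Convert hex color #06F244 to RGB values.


Hex: #06F244
R = 06₁₆ = 6
G = F2₁₆ = 242
B = 44₁₆ = 68
= RGB(6, 242, 68)


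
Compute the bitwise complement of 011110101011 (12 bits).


Original: 011110101011
Invert all bits:
  bit 0: 0 → 1
  bit 1: 1 → 0
  bit 2: 1 → 0
  bit 3: 1 → 0
  bit 4: 1 → 0
  bit 5: 0 → 1
  bit 6: 1 → 0
  bit 7: 0 → 1
  bit 8: 1 → 0
  bit 9: 0 → 1
  bit 10: 1 → 0
  bit 11: 1 → 0
= 100001010100


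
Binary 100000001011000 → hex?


Group into 4-bit nibbles: 0100000001011000
  0100 = 4
  0000 = 0
  0101 = 5
  1000 = 8
= 0x4058


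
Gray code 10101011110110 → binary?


Gray code: 10101011110110
MSB stays the same: 1
Each subsequent bit = prev_binary XOR current_gray:
  B[1] = 1 XOR 0 = 1
  B[2] = 1 XOR 1 = 0
  B[3] = 0 XOR 0 = 0
  B[4] = 0 XOR 1 = 1
  B[5] = 1 XOR 0 = 1
  B[6] = 1 XOR 1 = 0
  B[7] = 0 XOR 1 = 1
  B[8] = 1 XOR 1 = 0
  B[9] = 0 XOR 1 = 1
  B[10] = 1 XOR 0 = 1
  B[11] = 1 XOR 1 = 0
  B[12] = 0 XOR 1 = 1
  B[13] = 1 XOR 0 = 1
= 11001101011011 (13147 decimal)


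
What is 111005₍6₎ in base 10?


Positional values (base 6):
  5 × 6^0 = 5 × 1 = 5
  0 × 6^1 = 0 × 6 = 0
  0 × 6^2 = 0 × 36 = 0
  1 × 6^3 = 1 × 216 = 216
  1 × 6^4 = 1 × 1296 = 1296
  1 × 6^5 = 1 × 7776 = 7776
Sum = 5 + 0 + 0 + 216 + 1296 + 7776
= 9293


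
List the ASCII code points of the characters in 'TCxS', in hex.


String: 'TCxS'  (4 characters)
Per-character ASCII lookup:
  'T': uppercase starts at 65: 'T' = 65 + 19 = 84 → 0x54
  'C': uppercase starts at 65: 'C' = 65 + 2 = 67 → 0x43
  'x': lowercase starts at 97: 'x' = 97 + 23 = 120 → 0x78
  'S': uppercase starts at 65: 'S' = 65 + 18 = 83 → 0x53
= 0x54 0x43 0x78 0x53


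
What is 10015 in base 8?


Divide by 8 repeatedly:
10015 ÷ 8 = 1251 remainder 7
1251 ÷ 8 = 156 remainder 3
156 ÷ 8 = 19 remainder 4
19 ÷ 8 = 2 remainder 3
2 ÷ 8 = 0 remainder 2
Reading remainders bottom-up:
= 0o23437


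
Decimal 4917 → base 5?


Divide by 5 repeatedly:
4917 ÷ 5 = 983 remainder 2
983 ÷ 5 = 196 remainder 3
196 ÷ 5 = 39 remainder 1
39 ÷ 5 = 7 remainder 4
7 ÷ 5 = 1 remainder 2
1 ÷ 5 = 0 remainder 1
Reading remainders bottom-up:
= 124132


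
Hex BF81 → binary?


Each hex digit → 4 binary bits:
  B = 1011
  F = 1111
  8 = 1000
  1 = 0001
Concatenate: 1011 1111 1000 0001
= 1011111110000001


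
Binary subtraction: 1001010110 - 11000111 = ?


Align and subtract column by column (LSB to MSB, borrowing when needed):
  1001010110
- 0011000111
  ----------
  col 0: (0 - 0 borrow-in) - 1 → borrow from next column: (0+2) - 1 = 1, borrow out 1
  col 1: (1 - 1 borrow-in) - 1 → borrow from next column: (0+2) - 1 = 1, borrow out 1
  col 2: (1 - 1 borrow-in) - 1 → borrow from next column: (0+2) - 1 = 1, borrow out 1
  col 3: (0 - 1 borrow-in) - 0 → borrow from next column: (-1+2) - 0 = 1, borrow out 1
  col 4: (1 - 1 borrow-in) - 0 → 0 - 0 = 0, borrow out 0
  col 5: (0 - 0 borrow-in) - 0 → 0 - 0 = 0, borrow out 0
  col 6: (1 - 0 borrow-in) - 1 → 1 - 1 = 0, borrow out 0
  col 7: (0 - 0 borrow-in) - 1 → borrow from next column: (0+2) - 1 = 1, borrow out 1
  col 8: (0 - 1 borrow-in) - 0 → borrow from next column: (-1+2) - 0 = 1, borrow out 1
  col 9: (1 - 1 borrow-in) - 0 → 0 - 0 = 0, borrow out 0
Reading bits MSB→LSB: 0110001111
Strip leading zeros: 110001111
= 110001111


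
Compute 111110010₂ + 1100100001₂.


Align and add column by column (LSB to MSB, carry propagating):
  00111110010
+ 01100100001
  -----------
  col 0: 0 + 1 + 0 (carry in) = 1 → bit 1, carry out 0
  col 1: 1 + 0 + 0 (carry in) = 1 → bit 1, carry out 0
  col 2: 0 + 0 + 0 (carry in) = 0 → bit 0, carry out 0
  col 3: 0 + 0 + 0 (carry in) = 0 → bit 0, carry out 0
  col 4: 1 + 0 + 0 (carry in) = 1 → bit 1, carry out 0
  col 5: 1 + 1 + 0 (carry in) = 2 → bit 0, carry out 1
  col 6: 1 + 0 + 1 (carry in) = 2 → bit 0, carry out 1
  col 7: 1 + 0 + 1 (carry in) = 2 → bit 0, carry out 1
  col 8: 1 + 1 + 1 (carry in) = 3 → bit 1, carry out 1
  col 9: 0 + 1 + 1 (carry in) = 2 → bit 0, carry out 1
  col 10: 0 + 0 + 1 (carry in) = 1 → bit 1, carry out 0
Reading bits MSB→LSB: 10100010011
Strip leading zeros: 10100010011
= 10100010011


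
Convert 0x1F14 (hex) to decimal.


Positional values:
Position 0: 4 × 16^0 = 4 × 1 = 4
Position 1: 1 × 16^1 = 1 × 16 = 16
Position 2: F × 16^2 = 15 × 256 = 3840
Position 3: 1 × 16^3 = 1 × 4096 = 4096
Sum = 4 + 16 + 3840 + 4096
= 7956


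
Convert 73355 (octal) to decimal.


Positional values:
Position 0: 5 × 8^0 = 5
Position 1: 5 × 8^1 = 40
Position 2: 3 × 8^2 = 192
Position 3: 3 × 8^3 = 1536
Position 4: 7 × 8^4 = 28672
Sum = 5 + 40 + 192 + 1536 + 28672
= 30445


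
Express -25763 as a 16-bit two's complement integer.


Original: 0110010010100011
Step 1 - Invert all bits: 1001101101011100
Step 2 - Add 1: 1001101101011100 + 1
= 1001101101011101 (represents -25763)


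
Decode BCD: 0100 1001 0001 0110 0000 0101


Each 4-bit group → digit:
  0100 → 4
  1001 → 9
  0001 → 1
  0110 → 6
  0000 → 0
  0101 → 5
= 491605


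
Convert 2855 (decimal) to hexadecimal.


Divide by 16 repeatedly:
2855 ÷ 16 = 178 remainder 7 (7)
178 ÷ 16 = 11 remainder 2 (2)
11 ÷ 16 = 0 remainder 11 (B)
Reading remainders bottom-up:
= 0xB27


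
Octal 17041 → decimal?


Positional values:
Position 0: 1 × 8^0 = 1
Position 1: 4 × 8^1 = 32
Position 2: 0 × 8^2 = 0
Position 3: 7 × 8^3 = 3584
Position 4: 1 × 8^4 = 4096
Sum = 1 + 32 + 0 + 3584 + 4096
= 7713


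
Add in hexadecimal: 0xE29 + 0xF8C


Align and add column by column (LSB to MSB, each column mod 16 with carry):
  0E29
+ 0F8C
  ----
  col 0: 9(9) + C(12) + 0 (carry in) = 21 → 5(5), carry out 1
  col 1: 2(2) + 8(8) + 1 (carry in) = 11 → B(11), carry out 0
  col 2: E(14) + F(15) + 0 (carry in) = 29 → D(13), carry out 1
  col 3: 0(0) + 0(0) + 1 (carry in) = 1 → 1(1), carry out 0
Reading digits MSB→LSB: 1DB5
Strip leading zeros: 1DB5
= 0x1DB5


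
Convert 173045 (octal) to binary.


Each octal digit → 3 binary bits:
  1 = 001
  7 = 111
  3 = 011
  0 = 000
  4 = 100
  5 = 101
Concatenate: 001 111 011 000 100 101
= 001111011000100101


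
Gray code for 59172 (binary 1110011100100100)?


Binary: 1110011100100100
Gray code: G = B XOR (B >> 1)
B >> 1 = 0111001110010010
1110011100100100 XOR 0111001110010010:
  1 XOR 0 = 1
  1 XOR 1 = 0
  1 XOR 1 = 0
  0 XOR 1 = 1
  0 XOR 0 = 0
  1 XOR 0 = 1
  1 XOR 1 = 0
  1 XOR 1 = 0
  0 XOR 1 = 1
  0 XOR 0 = 0
  1 XOR 0 = 1
  0 XOR 1 = 1
  0 XOR 0 = 0
  1 XOR 0 = 1
  0 XOR 1 = 1
  0 XOR 0 = 0
= 1001010010110110


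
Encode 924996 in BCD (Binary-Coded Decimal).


Each digit → 4-bit binary:
  9 → 1001
  2 → 0010
  4 → 0100
  9 → 1001
  9 → 1001
  6 → 0110
= 1001 0010 0100 1001 1001 0110


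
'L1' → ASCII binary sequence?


String: 'L1'  (2 characters)
Per-character ASCII lookup:
  'L': uppercase starts at 65: 'L' = 65 + 11 = 76 → 1001100
  '1': digits start at 48: '1' = 48 + 1 = 49 → 110001
= 1001100 110001


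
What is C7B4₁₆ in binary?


Each hex digit → 4 binary bits:
  C = 1100
  7 = 0111
  B = 1011
  4 = 0100
Concatenate: 1100 0111 1011 0100
= 1100011110110100


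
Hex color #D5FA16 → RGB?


Hex: #D5FA16
R = D5₁₆ = 213
G = FA₁₆ = 250
B = 16₁₆ = 22
= RGB(213, 250, 22)


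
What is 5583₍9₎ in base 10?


Positional values (base 9):
  3 × 9^0 = 3 × 1 = 3
  8 × 9^1 = 8 × 9 = 72
  5 × 9^2 = 5 × 81 = 405
  5 × 9^3 = 5 × 729 = 3645
Sum = 3 + 72 + 405 + 3645
= 4125


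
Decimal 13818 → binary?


Divide by 2 repeatedly:
13818 ÷ 2 = 6909 remainder 0
6909 ÷ 2 = 3454 remainder 1
3454 ÷ 2 = 1727 remainder 0
1727 ÷ 2 = 863 remainder 1
863 ÷ 2 = 431 remainder 1
431 ÷ 2 = 215 remainder 1
215 ÷ 2 = 107 remainder 1
107 ÷ 2 = 53 remainder 1
53 ÷ 2 = 26 remainder 1
26 ÷ 2 = 13 remainder 0
13 ÷ 2 = 6 remainder 1
6 ÷ 2 = 3 remainder 0
3 ÷ 2 = 1 remainder 1
1 ÷ 2 = 0 remainder 1
Reading remainders bottom-up:
= 11010111111010


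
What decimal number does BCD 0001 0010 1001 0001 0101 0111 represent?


Each 4-bit group → digit:
  0001 → 1
  0010 → 2
  1001 → 9
  0001 → 1
  0101 → 5
  0111 → 7
= 129157


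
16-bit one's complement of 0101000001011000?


Original: 0101000001011000
Invert all bits:
  bit 0: 0 → 1
  bit 1: 1 → 0
  bit 2: 0 → 1
  bit 3: 1 → 0
  bit 4: 0 → 1
  bit 5: 0 → 1
  bit 6: 0 → 1
  bit 7: 0 → 1
  bit 8: 0 → 1
  bit 9: 1 → 0
  bit 10: 0 → 1
  bit 11: 1 → 0
  bit 12: 1 → 0
  bit 13: 0 → 1
  bit 14: 0 → 1
  bit 15: 0 → 1
= 1010111110100111


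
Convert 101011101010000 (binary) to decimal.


Positional values:
Bit 4: 1 × 2^4 = 16
Bit 6: 1 × 2^6 = 64
Bit 8: 1 × 2^8 = 256
Bit 9: 1 × 2^9 = 512
Bit 10: 1 × 2^10 = 1024
Bit 12: 1 × 2^12 = 4096
Bit 14: 1 × 2^14 = 16384
Sum = 16 + 64 + 256 + 512 + 1024 + 4096 + 16384
= 22352


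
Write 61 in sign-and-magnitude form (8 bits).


Sign bit: 0 (positive)
Magnitude: 61 = 0111101
= 00111101


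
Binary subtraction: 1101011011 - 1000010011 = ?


Align and subtract column by column (LSB to MSB, borrowing when needed):
  1101011011
- 1000010011
  ----------
  col 0: (1 - 0 borrow-in) - 1 → 1 - 1 = 0, borrow out 0
  col 1: (1 - 0 borrow-in) - 1 → 1 - 1 = 0, borrow out 0
  col 2: (0 - 0 borrow-in) - 0 → 0 - 0 = 0, borrow out 0
  col 3: (1 - 0 borrow-in) - 0 → 1 - 0 = 1, borrow out 0
  col 4: (1 - 0 borrow-in) - 1 → 1 - 1 = 0, borrow out 0
  col 5: (0 - 0 borrow-in) - 0 → 0 - 0 = 0, borrow out 0
  col 6: (1 - 0 borrow-in) - 0 → 1 - 0 = 1, borrow out 0
  col 7: (0 - 0 borrow-in) - 0 → 0 - 0 = 0, borrow out 0
  col 8: (1 - 0 borrow-in) - 0 → 1 - 0 = 1, borrow out 0
  col 9: (1 - 0 borrow-in) - 1 → 1 - 1 = 0, borrow out 0
Reading bits MSB→LSB: 0101001000
Strip leading zeros: 101001000
= 101001000


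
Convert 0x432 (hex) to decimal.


Positional values:
Position 0: 2 × 16^0 = 2 × 1 = 2
Position 1: 3 × 16^1 = 3 × 16 = 48
Position 2: 4 × 16^2 = 4 × 256 = 1024
Sum = 2 + 48 + 1024
= 1074


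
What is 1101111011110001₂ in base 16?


Group into 4-bit nibbles: 1101111011110001
  1101 = D
  1110 = E
  1111 = F
  0001 = 1
= 0xDEF1


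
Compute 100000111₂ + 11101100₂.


Align and add column by column (LSB to MSB, carry propagating):
  0100000111
+ 0011101100
  ----------
  col 0: 1 + 0 + 0 (carry in) = 1 → bit 1, carry out 0
  col 1: 1 + 0 + 0 (carry in) = 1 → bit 1, carry out 0
  col 2: 1 + 1 + 0 (carry in) = 2 → bit 0, carry out 1
  col 3: 0 + 1 + 1 (carry in) = 2 → bit 0, carry out 1
  col 4: 0 + 0 + 1 (carry in) = 1 → bit 1, carry out 0
  col 5: 0 + 1 + 0 (carry in) = 1 → bit 1, carry out 0
  col 6: 0 + 1 + 0 (carry in) = 1 → bit 1, carry out 0
  col 7: 0 + 1 + 0 (carry in) = 1 → bit 1, carry out 0
  col 8: 1 + 0 + 0 (carry in) = 1 → bit 1, carry out 0
  col 9: 0 + 0 + 0 (carry in) = 0 → bit 0, carry out 0
Reading bits MSB→LSB: 0111110011
Strip leading zeros: 111110011
= 111110011


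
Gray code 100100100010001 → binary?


Gray code: 100100100010001
MSB stays the same: 1
Each subsequent bit = prev_binary XOR current_gray:
  B[1] = 1 XOR 0 = 1
  B[2] = 1 XOR 0 = 1
  B[3] = 1 XOR 1 = 0
  B[4] = 0 XOR 0 = 0
  B[5] = 0 XOR 0 = 0
  B[6] = 0 XOR 1 = 1
  B[7] = 1 XOR 0 = 1
  B[8] = 1 XOR 0 = 1
  B[9] = 1 XOR 0 = 1
  B[10] = 1 XOR 1 = 0
  B[11] = 0 XOR 0 = 0
  B[12] = 0 XOR 0 = 0
  B[13] = 0 XOR 0 = 0
  B[14] = 0 XOR 1 = 1
= 111000111100001 (29153 decimal)


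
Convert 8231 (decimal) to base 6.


Divide by 6 repeatedly:
8231 ÷ 6 = 1371 remainder 5
1371 ÷ 6 = 228 remainder 3
228 ÷ 6 = 38 remainder 0
38 ÷ 6 = 6 remainder 2
6 ÷ 6 = 1 remainder 0
1 ÷ 6 = 0 remainder 1
Reading remainders bottom-up:
= 102035
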